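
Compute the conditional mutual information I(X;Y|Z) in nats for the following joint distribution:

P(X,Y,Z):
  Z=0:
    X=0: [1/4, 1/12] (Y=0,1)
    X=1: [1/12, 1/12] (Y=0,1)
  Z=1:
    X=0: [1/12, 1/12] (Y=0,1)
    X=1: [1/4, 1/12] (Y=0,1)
0.0306 nats

Conditional mutual information: I(X;Y|Z) = H(X|Z) + H(Y|Z) - H(X,Y|Z)

H(Z) = 0.6931
H(X,Z) = 1.3297 → H(X|Z) = 0.6365
H(Y,Z) = 1.3297 → H(Y|Z) = 0.6365
H(X,Y,Z) = 1.9356 → H(X,Y|Z) = 1.2425

I(X;Y|Z) = 0.6365 + 0.6365 - 1.2425 = 0.0306 nats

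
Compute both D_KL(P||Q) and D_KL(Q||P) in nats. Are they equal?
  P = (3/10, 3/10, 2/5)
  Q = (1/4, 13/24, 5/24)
D_KL(P||Q) = 0.1384, D_KL(Q||P) = 0.1386

KL divergence is not symmetric: D_KL(P||Q) ≠ D_KL(Q||P) in general.

D_KL(P||Q) = 0.1384 nats
D_KL(Q||P) = 0.1386 nats

No, they are not equal!

This asymmetry is why KL divergence is not a true distance metric.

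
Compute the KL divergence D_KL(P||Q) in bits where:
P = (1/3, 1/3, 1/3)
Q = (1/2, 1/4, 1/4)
0.0817 bits

KL divergence: D_KL(P||Q) = Σ p(x) log(p(x)/q(x))

Computing term by term:
  x=0: 1/3 × log_2[(1/3)/(1/2)] = 1/3 × -0.5850 = -0.1950
  x=1: 1/3 × log_2[(1/3)/(1/4)] = 1/3 × 0.4150 = 0.1383
  x=2: 1/3 × log_2[(1/3)/(1/4)] = 1/3 × 0.4150 = 0.1383

D_KL(P||Q) = 0.0817 bits

Note: KL divergence is always non-negative and equals 0 iff P = Q.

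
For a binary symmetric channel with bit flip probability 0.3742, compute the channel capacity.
0.0462 bits

For a binary symmetric channel (BSC) with error probability p:
Capacity C = 1 - H(p) bits per symbol

where H(p) = -p log₂(p) - (1-p) log₂(1-p) is the binary entropy function.

H(0.3742) = 0.9538 bits
C = 1 - 0.9538 = 0.0462 bits per symbol

This means we can reliably transmit up to 0.0462 bits of information per channel use.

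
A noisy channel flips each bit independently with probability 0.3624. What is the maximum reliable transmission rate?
0.0553 bits

For a binary symmetric channel (BSC) with error probability p:
Capacity C = 1 - H(p) bits per symbol

where H(p) = -p log₂(p) - (1-p) log₂(1-p) is the binary entropy function.

H(0.3624) = 0.9447 bits
C = 1 - 0.9447 = 0.0553 bits per symbol

This means we can reliably transmit up to 0.0553 bits of information per channel use.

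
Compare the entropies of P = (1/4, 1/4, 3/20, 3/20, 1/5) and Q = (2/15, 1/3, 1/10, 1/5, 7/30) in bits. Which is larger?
P

Computing entropies in bits:
H(P) = 2.2855
H(Q) = 2.2024

Distribution P has higher entropy.

Intuition: The distribution closer to uniform (more spread out) has higher entropy.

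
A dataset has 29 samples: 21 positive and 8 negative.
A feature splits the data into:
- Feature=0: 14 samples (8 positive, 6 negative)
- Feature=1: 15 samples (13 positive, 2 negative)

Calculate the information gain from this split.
0.0811 bits

Information Gain = H(Y) - H(Y|Feature)

Before split:
P(positive) = 21/29 = 0.7241
H(Y) = 0.8498 bits

After split:
Feature=0: H = 0.9852 bits (weight = 14/29)
Feature=1: H = 0.5665 bits (weight = 15/29)
H(Y|Feature) = (14/29)×0.9852 + (15/29)×0.5665 = 0.7686 bits

Information Gain = 0.8498 - 0.7686 = 0.0811 bits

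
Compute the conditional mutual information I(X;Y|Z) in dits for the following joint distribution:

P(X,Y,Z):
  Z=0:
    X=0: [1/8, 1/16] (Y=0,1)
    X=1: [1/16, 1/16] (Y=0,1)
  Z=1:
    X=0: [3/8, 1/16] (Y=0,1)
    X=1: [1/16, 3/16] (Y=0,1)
0.0586 dits

Conditional mutual information: I(X;Y|Z) = H(X|Z) + H(Y|Z) - H(X,Y|Z)

H(Z) = 0.2697
H(X,Z) = 0.5568 → H(X|Z) = 0.2871
H(Y,Z) = 0.5568 → H(Y|Z) = 0.2871
H(X,Y,Z) = 0.7852 → H(X,Y|Z) = 0.5155

I(X;Y|Z) = 0.2871 + 0.2871 - 0.5155 = 0.0586 dits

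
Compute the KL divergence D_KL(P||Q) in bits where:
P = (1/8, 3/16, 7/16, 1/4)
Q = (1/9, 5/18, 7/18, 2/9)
0.0317 bits

KL divergence: D_KL(P||Q) = Σ p(x) log(p(x)/q(x))

Computing term by term:
  x=0: 1/8 × log_2[(1/8)/(1/9)] = 1/8 × 0.1699 = 0.0212
  x=1: 3/16 × log_2[(3/16)/(5/18)] = 3/16 × -0.5670 = -0.1063
  x=2: 7/16 × log_2[(7/16)/(7/18)] = 7/16 × 0.1699 = 0.0743
  x=3: 1/4 × log_2[(1/4)/(2/9)] = 1/4 × 0.1699 = 0.0425

D_KL(P||Q) = 0.0317 bits

Note: KL divergence is always non-negative and equals 0 iff P = Q.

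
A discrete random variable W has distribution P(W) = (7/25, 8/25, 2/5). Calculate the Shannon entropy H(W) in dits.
0.4723 dits

Shannon entropy is H(X) = -Σ p(x) log p(x).

For P = (7/25, 8/25, 2/5):
H = -7/25 × log_10(7/25) -8/25 × log_10(8/25) -2/5 × log_10(2/5)
H = 0.4723 dits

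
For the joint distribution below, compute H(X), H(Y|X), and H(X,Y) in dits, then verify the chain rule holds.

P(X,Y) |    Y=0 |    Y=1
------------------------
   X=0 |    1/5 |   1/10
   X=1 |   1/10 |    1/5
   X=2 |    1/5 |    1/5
H(X,Y) = 0.7592, H(X) = 0.4729, H(Y|X) = 0.2863 (all in dits)

Chain rule: H(X,Y) = H(X) + H(Y|X)

Left side — joint entropy directly:
H(X,Y) = -Σ p(x,y) log p(x,y) = 0.7592 dits

Right side — compute H(Y|X) from the conditional distributions:
P(X) = (3/10, 3/10, 2/5), so H(X) = 0.4729 dits
H(Y|X) = Σ_x P(X=x) · H(Y|X=x):
  P(Y|X=0) = (2/3, 1/3), H(Y|X=0) = 0.2764, weight P(X=0) = 3/10
  P(Y|X=1) = (1/3, 2/3), H(Y|X=1) = 0.2764, weight P(X=1) = 3/10
  P(Y|X=2) = (1/2, 1/2), H(Y|X=2) = 0.3010, weight P(X=2) = 2/5
H(Y|X) = 0.2863 dits

H(X) + H(Y|X) = 0.4729 + 0.2863 = 0.7592 dits

Both sides equal 0.7592 dits. ✓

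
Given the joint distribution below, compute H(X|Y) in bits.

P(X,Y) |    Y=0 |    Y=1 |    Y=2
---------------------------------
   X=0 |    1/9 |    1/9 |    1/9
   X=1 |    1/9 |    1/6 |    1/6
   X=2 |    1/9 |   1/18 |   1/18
1.5011 bits

Using the chain rule: H(X|Y) = H(X,Y) - H(Y)

First, compute H(X,Y) = 3.0860 bits

Marginal P(Y) = (1/3, 1/3, 1/3)
H(Y) = 1.5850 bits

H(X|Y) = H(X,Y) - H(Y) = 3.0860 - 1.5850 = 1.5011 bits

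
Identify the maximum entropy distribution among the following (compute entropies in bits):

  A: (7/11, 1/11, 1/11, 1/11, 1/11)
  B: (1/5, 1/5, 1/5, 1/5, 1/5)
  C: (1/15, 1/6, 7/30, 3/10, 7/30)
B

For a discrete distribution over n outcomes, entropy is maximized by the uniform distribution.

Computing entropies:
H(A) = 1.6729 bits
H(B) = 2.3219 bits
H(C) = 2.1922 bits

The uniform distribution (where all probabilities equal 1/5) achieves the maximum entropy of log_2(5) = 2.3219 bits.

Distribution B has the highest entropy.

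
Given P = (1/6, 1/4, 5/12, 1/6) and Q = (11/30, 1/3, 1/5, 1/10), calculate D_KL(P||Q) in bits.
0.2707 bits

KL divergence: D_KL(P||Q) = Σ p(x) log(p(x)/q(x))

Computing term by term:
  x=0: 1/6 × log_2[(1/6)/(11/30)] = 1/6 × -1.1375 = -0.1896
  x=1: 1/4 × log_2[(1/4)/(1/3)] = 1/4 × -0.4150 = -0.1038
  x=2: 5/12 × log_2[(5/12)/(1/5)] = 5/12 × 1.0589 = 0.4412
  x=3: 1/6 × log_2[(1/6)/(1/10)] = 1/6 × 0.7370 = 0.1228

D_KL(P||Q) = 0.2707 bits

Note: KL divergence is always non-negative and equals 0 iff P = Q.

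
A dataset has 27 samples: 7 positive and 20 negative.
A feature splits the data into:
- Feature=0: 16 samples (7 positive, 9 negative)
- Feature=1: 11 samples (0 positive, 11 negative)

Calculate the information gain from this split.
0.2397 bits

Information Gain = H(Y) - H(Y|Feature)

Before split:
P(positive) = 7/27 = 0.2593
H(Y) = 0.8256 bits

After split:
Feature=0: H = 0.9887 bits (weight = 16/27)
Feature=1: H = 0.0000 bits (weight = 11/27)
H(Y|Feature) = (16/27)×0.9887 + (11/27)×0.0000 = 0.5859 bits

Information Gain = 0.8256 - 0.5859 = 0.2397 bits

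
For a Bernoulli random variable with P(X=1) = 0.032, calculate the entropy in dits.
0.0615 dits

The binary entropy function is:
H(p) = -p log(p) - (1-p) log(1-p)

H(0.032) = -0.032 × log_10(0.032) - 0.968 × log_10(0.968)
H(0.032) = 0.0615 dits

Note: Binary entropy is maximized at p=0.5 (H=1 bit) and minimized at p=0 or p=1 (H=0).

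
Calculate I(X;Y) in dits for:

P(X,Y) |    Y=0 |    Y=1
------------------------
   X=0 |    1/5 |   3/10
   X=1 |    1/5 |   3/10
0.0000 dits

Mutual information: I(X;Y) = H(X) + H(Y) - H(X,Y)

Marginals:
P(X) = (1/2, 1/2), H(X) = 0.3010 dits
P(Y) = (2/5, 3/5), H(Y) = 0.2923 dits

Joint entropy: H(X,Y) = 0.5933 dits

I(X;Y) = 0.3010 + 0.2923 - 0.5933 = 0.0000 dits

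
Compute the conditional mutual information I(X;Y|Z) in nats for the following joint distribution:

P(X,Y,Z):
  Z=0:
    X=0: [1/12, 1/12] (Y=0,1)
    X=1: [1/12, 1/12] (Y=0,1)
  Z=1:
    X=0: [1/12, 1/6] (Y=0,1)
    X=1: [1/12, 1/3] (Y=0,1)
0.0073 nats

Conditional mutual information: I(X;Y|Z) = H(X|Z) + H(Y|Z) - H(X,Y|Z)

H(Z) = 0.6365
H(X,Z) = 1.3086 → H(X|Z) = 0.6721
H(Y,Z) = 1.2425 → H(Y|Z) = 0.6059
H(X,Y,Z) = 1.9073 → H(X,Y|Z) = 1.2708

I(X;Y|Z) = 0.6721 + 0.6059 - 1.2708 = 0.0073 nats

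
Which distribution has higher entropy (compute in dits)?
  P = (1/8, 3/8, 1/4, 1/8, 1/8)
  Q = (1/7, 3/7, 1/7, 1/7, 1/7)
P

Computing entropies in dits:
H(P) = 0.6489
H(Q) = 0.6406

Distribution P has higher entropy.

Intuition: The distribution closer to uniform (more spread out) has higher entropy.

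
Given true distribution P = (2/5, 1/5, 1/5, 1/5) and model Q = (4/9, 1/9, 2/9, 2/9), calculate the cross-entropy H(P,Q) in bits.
1.9699 bits

Cross-entropy: H(P,Q) = -Σ p(x) log q(x)

Alternatively: H(P,Q) = H(P) + D_KL(P||Q)
H(P) = 1.9219 bits
D_KL(P||Q) = 0.0480 bits

H(P,Q) = 1.9219 + 0.0480 = 1.9699 bits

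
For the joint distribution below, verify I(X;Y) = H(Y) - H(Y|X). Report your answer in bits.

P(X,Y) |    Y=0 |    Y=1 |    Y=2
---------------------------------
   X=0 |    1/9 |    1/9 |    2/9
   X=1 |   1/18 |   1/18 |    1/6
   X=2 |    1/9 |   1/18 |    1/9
I(X;Y) = 0.0253 bits

Mutual information has multiple equivalent forms:
- I(X;Y) = H(X) - H(X|Y)
- I(X;Y) = H(Y) - H(Y|X)
- I(X;Y) = H(X) + H(Y) - H(X,Y)

Computing all quantities:
H(X) = 1.5466, H(Y) = 1.4955, H(X,Y) = 3.0169
H(X|Y) = 1.5213, H(Y|X) = 1.4702

Verification:
H(X) - H(X|Y) = 1.5466 - 1.5213 = 0.0253
H(Y) - H(Y|X) = 1.4955 - 1.4702 = 0.0253
H(X) + H(Y) - H(X,Y) = 1.5466 + 1.4955 - 3.0169 = 0.0253

All forms give I(X;Y) = 0.0253 bits. ✓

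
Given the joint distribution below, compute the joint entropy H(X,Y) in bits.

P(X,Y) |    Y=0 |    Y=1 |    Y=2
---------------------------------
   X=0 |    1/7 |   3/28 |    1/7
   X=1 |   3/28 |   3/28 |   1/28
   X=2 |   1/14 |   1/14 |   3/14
3.0297 bits

Joint entropy is H(X,Y) = -Σ_{x,y} p(x,y) log p(x,y).

Summing over all non-zero entries:
H(X,Y) = -[1/7·log_2(1/7) + 3/28·log_2(3/28) + 1/7·log_2(1/7) + 3/28·log_2(3/28) + 3/28·log_2(3/28) + 1/28·log_2(1/28) + 1/14·log_2(1/14) + 1/14·log_2(1/14) + 3/14·log_2(3/14)]
H(X,Y) = 3.0297 bits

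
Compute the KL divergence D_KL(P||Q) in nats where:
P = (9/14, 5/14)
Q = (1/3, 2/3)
0.1993 nats

KL divergence: D_KL(P||Q) = Σ p(x) log(p(x)/q(x))

Computing term by term:
  x=0: 9/14 × log_e[(9/14)/(1/3)] = 9/14 × 0.6568 = 0.4222
  x=1: 5/14 × log_e[(5/14)/(2/3)] = 5/14 × -0.6242 = -0.2229

D_KL(P||Q) = 0.1993 nats

Note: KL divergence is always non-negative and equals 0 iff P = Q.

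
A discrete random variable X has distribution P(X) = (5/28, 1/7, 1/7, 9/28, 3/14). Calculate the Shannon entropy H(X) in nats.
1.5585 nats

Shannon entropy is H(X) = -Σ p(x) log p(x).

For P = (5/28, 1/7, 1/7, 9/28, 3/14):
H = -5/28 × log_e(5/28) -1/7 × log_e(1/7) -1/7 × log_e(1/7) -9/28 × log_e(9/28) -3/14 × log_e(3/14)
H = 1.5585 nats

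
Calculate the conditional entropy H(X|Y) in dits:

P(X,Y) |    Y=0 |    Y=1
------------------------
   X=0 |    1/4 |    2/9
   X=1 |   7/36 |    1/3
0.2947 dits

Using the chain rule: H(X|Y) = H(X,Y) - H(Y)

First, compute H(X,Y) = 0.5930 dits

Marginal P(Y) = (4/9, 5/9)
H(Y) = 0.2983 dits

H(X|Y) = H(X,Y) - H(Y) = 0.5930 - 0.2983 = 0.2947 dits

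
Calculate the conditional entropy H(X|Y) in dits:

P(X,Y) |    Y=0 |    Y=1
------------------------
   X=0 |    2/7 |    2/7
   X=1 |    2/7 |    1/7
0.2905 dits

Using the chain rule: H(X|Y) = H(X,Y) - H(Y)

First, compute H(X,Y) = 0.5871 dits

Marginal P(Y) = (4/7, 3/7)
H(Y) = 0.2966 dits

H(X|Y) = H(X,Y) - H(Y) = 0.5871 - 0.2966 = 0.2905 dits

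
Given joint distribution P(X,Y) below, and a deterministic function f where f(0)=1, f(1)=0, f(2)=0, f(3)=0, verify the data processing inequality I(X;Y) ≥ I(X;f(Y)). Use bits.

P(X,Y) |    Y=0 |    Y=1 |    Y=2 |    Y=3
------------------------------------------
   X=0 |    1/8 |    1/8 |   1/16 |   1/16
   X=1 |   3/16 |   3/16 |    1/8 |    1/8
I(X;Y) = 0.0032, I(X;f(Y)) = 0.0009, inequality holds: 0.0032 ≥ 0.0009

Data Processing Inequality: For any Markov chain X → Y → Z, we have I(X;Y) ≥ I(X;Z).

Here Z = f(Y) is a deterministic function of Y, forming X → Y → Z.

Original I(X;Y) = 0.0032 bits

After applying f:
P(X,Z) where Z=f(Y):
- P(X,Z=0) = P(X,Y=1) + P(X,Y=2) + P(X,Y=3)
- P(X,Z=1) = P(X,Y=0)

I(X;Z) = I(X;f(Y)) = 0.0009 bits

Verification: 0.0032 ≥ 0.0009 ✓

Information cannot be created by processing; the function f can only lose information about X.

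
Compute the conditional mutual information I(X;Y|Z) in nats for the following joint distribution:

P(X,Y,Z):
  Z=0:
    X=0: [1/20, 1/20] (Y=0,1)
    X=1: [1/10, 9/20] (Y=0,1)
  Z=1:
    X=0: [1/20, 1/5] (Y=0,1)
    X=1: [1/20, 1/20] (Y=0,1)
0.0360 nats

Conditional mutual information: I(X;Y|Z) = H(X|Z) + H(Y|Z) - H(X,Y|Z)

H(Z) = 0.6474
H(X,Z) = 1.1359 → H(X|Z) = 0.4885
H(Y,Z) = 1.2080 → H(Y|Z) = 0.5605
H(X,Y,Z) = 1.6604 → H(X,Y|Z) = 1.0130

I(X;Y|Z) = 0.4885 + 0.5605 - 1.0130 = 0.0360 nats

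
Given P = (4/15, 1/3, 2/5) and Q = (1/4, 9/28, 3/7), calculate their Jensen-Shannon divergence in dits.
0.0002 dits

Jensen-Shannon divergence is:
JSD(P||Q) = 0.5 × D_KL(P||M) + 0.5 × D_KL(Q||M)
where M = 0.5 × (P + Q) is the mixture distribution.

M = 0.5 × (4/15, 1/3, 2/5) + 0.5 × (1/4, 9/28, 3/7) = (0.258333, 0.327381, 0.414286)

D_KL(P||M) = 0.0002 dits
D_KL(Q||M) = 0.0002 dits

JSD(P||Q) = 0.5 × 0.0002 + 0.5 × 0.0002 = 0.0002 dits

Unlike KL divergence, JSD is symmetric and bounded: 0 ≤ JSD ≤ log(2).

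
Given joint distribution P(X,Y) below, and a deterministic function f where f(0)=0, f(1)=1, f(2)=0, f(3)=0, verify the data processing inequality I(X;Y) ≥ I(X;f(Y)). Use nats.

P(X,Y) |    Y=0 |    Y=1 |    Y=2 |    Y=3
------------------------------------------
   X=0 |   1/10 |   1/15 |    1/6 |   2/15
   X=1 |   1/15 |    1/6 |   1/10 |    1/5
I(X;Y) = 0.0384, I(X;f(Y)) = 0.0206, inequality holds: 0.0384 ≥ 0.0206

Data Processing Inequality: For any Markov chain X → Y → Z, we have I(X;Y) ≥ I(X;Z).

Here Z = f(Y) is a deterministic function of Y, forming X → Y → Z.

Original I(X;Y) = 0.0384 nats

After applying f:
P(X,Z) where Z=f(Y):
- P(X,Z=0) = P(X,Y=0) + P(X,Y=2) + P(X,Y=3)
- P(X,Z=1) = P(X,Y=1)

I(X;Z) = I(X;f(Y)) = 0.0206 nats

Verification: 0.0384 ≥ 0.0206 ✓

Information cannot be created by processing; the function f can only lose information about X.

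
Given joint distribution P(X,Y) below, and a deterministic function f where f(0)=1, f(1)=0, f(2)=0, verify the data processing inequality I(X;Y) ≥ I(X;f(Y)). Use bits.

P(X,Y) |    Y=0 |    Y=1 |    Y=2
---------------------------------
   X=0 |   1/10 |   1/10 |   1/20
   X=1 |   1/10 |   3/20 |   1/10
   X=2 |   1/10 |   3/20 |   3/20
I(X;Y) = 0.0211, I(X;f(Y)) = 0.0119, inequality holds: 0.0211 ≥ 0.0119

Data Processing Inequality: For any Markov chain X → Y → Z, we have I(X;Y) ≥ I(X;Z).

Here Z = f(Y) is a deterministic function of Y, forming X → Y → Z.

Original I(X;Y) = 0.0211 bits

After applying f:
P(X,Z) where Z=f(Y):
- P(X,Z=0) = P(X,Y=1) + P(X,Y=2)
- P(X,Z=1) = P(X,Y=0)

I(X;Z) = I(X;f(Y)) = 0.0119 bits

Verification: 0.0211 ≥ 0.0119 ✓

Information cannot be created by processing; the function f can only lose information about X.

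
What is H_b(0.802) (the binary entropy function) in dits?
0.2161 dits

The binary entropy function is:
H(p) = -p log(p) - (1-p) log(1-p)

H(0.802) = -0.802 × log_10(0.802) - 0.198 × log_10(0.198)
H(0.802) = 0.2161 dits

Note: Binary entropy is maximized at p=0.5 (H=1 bit) and minimized at p=0 or p=1 (H=0).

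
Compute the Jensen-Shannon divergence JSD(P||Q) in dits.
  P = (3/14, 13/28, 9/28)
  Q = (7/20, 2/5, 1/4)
0.0051 dits

Jensen-Shannon divergence is:
JSD(P||Q) = 0.5 × D_KL(P||M) + 0.5 × D_KL(Q||M)
where M = 0.5 × (P + Q) is the mixture distribution.

M = 0.5 × (3/14, 13/28, 9/28) + 0.5 × (7/20, 2/5, 1/4) = (0.282143, 0.432143, 2/7)

D_KL(P||M) = 0.0053 dits
D_KL(Q||M) = 0.0048 dits

JSD(P||Q) = 0.5 × 0.0053 + 0.5 × 0.0048 = 0.0051 dits

Unlike KL divergence, JSD is symmetric and bounded: 0 ≤ JSD ≤ log(2).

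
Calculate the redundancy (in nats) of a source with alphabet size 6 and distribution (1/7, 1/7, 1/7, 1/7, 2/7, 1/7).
0.0439 nats

Redundancy measures how far a source is from maximum entropy:
R = H_max - H(X)

Maximum entropy for 6 symbols: H_max = log_e(6) = 1.7918 nats
Actual entropy: H(X) = 1.7479 nats
Redundancy: R = 1.7918 - 1.7479 = 0.0439 nats

This redundancy represents potential for compression: the source could be compressed by 0.0439 nats per symbol.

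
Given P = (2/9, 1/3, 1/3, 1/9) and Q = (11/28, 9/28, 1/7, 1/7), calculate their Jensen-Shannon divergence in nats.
0.0326 nats

Jensen-Shannon divergence is:
JSD(P||Q) = 0.5 × D_KL(P||M) + 0.5 × D_KL(Q||M)
where M = 0.5 × (P + Q) is the mixture distribution.

M = 0.5 × (2/9, 1/3, 1/3, 1/9) + 0.5 × (11/28, 9/28, 1/7, 1/7) = (0.30754, 0.327381, 5/21, 0.126984)

D_KL(P||M) = 0.0311 nats
D_KL(Q||M) = 0.0341 nats

JSD(P||Q) = 0.5 × 0.0311 + 0.5 × 0.0341 = 0.0326 nats

Unlike KL divergence, JSD is symmetric and bounded: 0 ≤ JSD ≤ log(2).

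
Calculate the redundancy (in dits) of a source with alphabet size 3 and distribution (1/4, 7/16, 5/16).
0.0117 dits

Redundancy measures how far a source is from maximum entropy:
R = H_max - H(X)

Maximum entropy for 3 symbols: H_max = log_10(3) = 0.4771 dits
Actual entropy: H(X) = 0.4654 dits
Redundancy: R = 0.4771 - 0.4654 = 0.0117 dits

This redundancy represents potential for compression: the source could be compressed by 0.0117 dits per symbol.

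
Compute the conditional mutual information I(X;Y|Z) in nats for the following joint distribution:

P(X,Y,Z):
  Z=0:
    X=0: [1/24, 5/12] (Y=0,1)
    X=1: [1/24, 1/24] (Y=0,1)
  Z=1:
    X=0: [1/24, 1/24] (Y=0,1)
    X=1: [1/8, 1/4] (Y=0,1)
0.0391 nats

Conditional mutual information: I(X;Y|Z) = H(X|Z) + H(Y|Z) - H(X,Y|Z)

H(Z) = 0.6897
H(X,Z) = 1.1395 → H(X|Z) = 0.4499
H(Y,Z) = 1.2227 → H(Y|Z) = 0.5330
H(X,Y,Z) = 1.6334 → H(X,Y|Z) = 0.9437

I(X;Y|Z) = 0.4499 + 0.5330 - 0.9437 = 0.0391 nats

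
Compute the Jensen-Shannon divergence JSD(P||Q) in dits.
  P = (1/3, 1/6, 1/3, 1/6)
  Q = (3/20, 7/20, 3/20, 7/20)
0.0299 dits

Jensen-Shannon divergence is:
JSD(P||Q) = 0.5 × D_KL(P||M) + 0.5 × D_KL(Q||M)
where M = 0.5 × (P + Q) is the mixture distribution.

M = 0.5 × (1/3, 1/6, 1/3, 1/6) + 0.5 × (3/20, 7/20, 3/20, 7/20) = (0.241667, 0.258333, 0.241667, 0.258333)

D_KL(P||M) = 0.0297 dits
D_KL(Q||M) = 0.0302 dits

JSD(P||Q) = 0.5 × 0.0297 + 0.5 × 0.0302 = 0.0299 dits

Unlike KL divergence, JSD is symmetric and bounded: 0 ≤ JSD ≤ log(2).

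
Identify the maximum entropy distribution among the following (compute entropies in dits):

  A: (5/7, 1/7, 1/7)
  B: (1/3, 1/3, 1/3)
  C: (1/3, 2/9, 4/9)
B

For a discrete distribution over n outcomes, entropy is maximized by the uniform distribution.

Computing entropies:
H(A) = 0.3458 dits
H(B) = 0.4771 dits
H(C) = 0.4607 dits

The uniform distribution (where all probabilities equal 1/3) achieves the maximum entropy of log_10(3) = 0.4771 dits.

Distribution B has the highest entropy.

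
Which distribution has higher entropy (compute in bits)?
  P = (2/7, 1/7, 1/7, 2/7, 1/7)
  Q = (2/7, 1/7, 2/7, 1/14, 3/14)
P

Computing entropies in bits:
H(P) = 2.2359
H(Q) = 2.1820

Distribution P has higher entropy.

Intuition: The distribution closer to uniform (more spread out) has higher entropy.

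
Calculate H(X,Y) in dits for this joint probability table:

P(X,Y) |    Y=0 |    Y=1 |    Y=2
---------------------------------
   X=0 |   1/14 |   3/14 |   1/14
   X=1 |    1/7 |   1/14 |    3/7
0.6674 dits

Joint entropy is H(X,Y) = -Σ_{x,y} p(x,y) log p(x,y).

Summing over all non-zero entries:
H(X,Y) = -[1/14·log_10(1/14) + 3/14·log_10(3/14) + 1/14·log_10(1/14) + 1/7·log_10(1/7) + 1/14·log_10(1/14) + 3/7·log_10(3/7)]
H(X,Y) = 0.6674 dits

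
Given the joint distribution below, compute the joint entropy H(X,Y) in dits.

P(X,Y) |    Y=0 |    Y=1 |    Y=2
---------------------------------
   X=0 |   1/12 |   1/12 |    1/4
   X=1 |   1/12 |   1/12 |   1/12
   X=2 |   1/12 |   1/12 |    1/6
0.9097 dits

Joint entropy is H(X,Y) = -Σ_{x,y} p(x,y) log p(x,y).

Summing over all non-zero entries:
H(X,Y) = -[1/12·log_10(1/12) + 1/12·log_10(1/12) + 1/4·log_10(1/4) + 1/12·log_10(1/12) + 1/12·log_10(1/12) + 1/12·log_10(1/12) + 1/12·log_10(1/12) + 1/12·log_10(1/12) + 1/6·log_10(1/6)]
H(X,Y) = 0.9097 dits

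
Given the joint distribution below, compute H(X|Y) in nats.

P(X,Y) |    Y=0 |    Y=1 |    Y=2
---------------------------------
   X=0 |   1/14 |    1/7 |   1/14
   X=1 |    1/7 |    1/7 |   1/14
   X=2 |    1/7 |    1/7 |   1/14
1.0830 nats

Using the chain rule: H(X|Y) = H(X,Y) - H(Y)

First, compute H(X,Y) = 2.1440 nats

Marginal P(Y) = (5/14, 3/7, 3/14)
H(Y) = 1.0609 nats

H(X|Y) = H(X,Y) - H(Y) = 2.1440 - 1.0609 = 1.0830 nats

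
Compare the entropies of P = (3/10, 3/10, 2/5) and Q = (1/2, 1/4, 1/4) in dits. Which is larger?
P

Computing entropies in dits:
H(P) = 0.4729
H(Q) = 0.4515

Distribution P has higher entropy.

Intuition: The distribution closer to uniform (more spread out) has higher entropy.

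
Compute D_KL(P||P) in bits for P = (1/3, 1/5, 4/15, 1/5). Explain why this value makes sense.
0.0000 bits

KL divergence satisfies the Gibbs inequality: D_KL(P||Q) ≥ 0 for all distributions P, Q.

D_KL(P||Q) = Σ p(x) log(p(x)/q(x))
Each term is p(x) × log_2(p(x)/p(x)) = p(x) × log_2(1) = 0, so the sum is 0.
D_KL(P||Q) = 0.0000 bits

When P = Q, the KL divergence is exactly 0, as there is no 'divergence' between identical distributions.

This non-negativity is a fundamental property: relative entropy cannot be negative because it measures how different Q is from P.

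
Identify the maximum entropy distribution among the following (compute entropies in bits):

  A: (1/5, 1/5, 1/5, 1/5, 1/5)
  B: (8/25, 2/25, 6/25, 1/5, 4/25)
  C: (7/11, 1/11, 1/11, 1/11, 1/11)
A

For a discrete distribution over n outcomes, entropy is maximized by the uniform distribution.

Computing entropies:
H(A) = 2.3219 bits
H(B) = 2.1991 bits
H(C) = 1.6729 bits

The uniform distribution (where all probabilities equal 1/5) achieves the maximum entropy of log_2(5) = 2.3219 bits.

Distribution A has the highest entropy.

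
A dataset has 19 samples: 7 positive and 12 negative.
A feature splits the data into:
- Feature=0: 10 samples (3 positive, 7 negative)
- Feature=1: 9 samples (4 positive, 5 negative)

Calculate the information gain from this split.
0.0162 bits

Information Gain = H(Y) - H(Y|Feature)

Before split:
P(positive) = 7/19 = 0.3684
H(Y) = 0.9495 bits

After split:
Feature=0: H = 0.8813 bits (weight = 10/19)
Feature=1: H = 0.9911 bits (weight = 9/19)
H(Y|Feature) = (10/19)×0.8813 + (9/19)×0.9911 = 0.9333 bits

Information Gain = 0.9495 - 0.9333 = 0.0162 bits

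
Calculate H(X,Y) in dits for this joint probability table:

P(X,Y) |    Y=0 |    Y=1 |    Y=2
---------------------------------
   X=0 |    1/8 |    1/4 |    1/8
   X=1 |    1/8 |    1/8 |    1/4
0.7526 dits

Joint entropy is H(X,Y) = -Σ_{x,y} p(x,y) log p(x,y).

Summing over all non-zero entries:
H(X,Y) = -[1/8·log_10(1/8) + 1/4·log_10(1/4) + 1/8·log_10(1/8) + 1/8·log_10(1/8) + 1/8·log_10(1/8) + 1/4·log_10(1/4)]
H(X,Y) = 0.7526 dits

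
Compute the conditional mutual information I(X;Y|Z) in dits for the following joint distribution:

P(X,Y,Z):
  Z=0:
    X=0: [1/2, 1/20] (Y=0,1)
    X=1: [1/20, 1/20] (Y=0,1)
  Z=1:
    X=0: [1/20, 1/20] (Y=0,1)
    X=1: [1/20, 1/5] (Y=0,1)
0.0248 dits

Conditional mutual information: I(X;Y|Z) = H(X|Z) + H(Y|Z) - H(X,Y|Z)

H(Z) = 0.2812
H(X,Z) = 0.4933 → H(X|Z) = 0.2121
H(Y,Z) = 0.4933 → H(Y|Z) = 0.2121
H(X,Y,Z) = 0.6806 → H(X,Y|Z) = 0.3994

I(X;Y|Z) = 0.2121 + 0.2121 - 0.3994 = 0.0248 dits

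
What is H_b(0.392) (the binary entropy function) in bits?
0.9661 bits

The binary entropy function is:
H(p) = -p log(p) - (1-p) log(1-p)

H(0.392) = -0.392 × log_2(0.392) - 0.608 × log_2(0.608)
H(0.392) = 0.9661 bits

Note: Binary entropy is maximized at p=0.5 (H=1 bit) and minimized at p=0 or p=1 (H=0).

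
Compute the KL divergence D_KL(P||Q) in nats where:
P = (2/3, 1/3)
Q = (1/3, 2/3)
0.2310 nats

KL divergence: D_KL(P||Q) = Σ p(x) log(p(x)/q(x))

Computing term by term:
  x=0: 2/3 × log_e[(2/3)/(1/3)] = 2/3 × 0.6931 = 0.4621
  x=1: 1/3 × log_e[(1/3)/(2/3)] = 1/3 × -0.6931 = -0.2310

D_KL(P||Q) = 0.2310 nats

Note: KL divergence is always non-negative and equals 0 iff P = Q.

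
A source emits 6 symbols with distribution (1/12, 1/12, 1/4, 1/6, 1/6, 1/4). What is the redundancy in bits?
0.1258 bits

Redundancy measures how far a source is from maximum entropy:
R = H_max - H(X)

Maximum entropy for 6 symbols: H_max = log_2(6) = 2.5850 bits
Actual entropy: H(X) = 2.4591 bits
Redundancy: R = 2.5850 - 2.4591 = 0.1258 bits

This redundancy represents potential for compression: the source could be compressed by 0.1258 bits per symbol.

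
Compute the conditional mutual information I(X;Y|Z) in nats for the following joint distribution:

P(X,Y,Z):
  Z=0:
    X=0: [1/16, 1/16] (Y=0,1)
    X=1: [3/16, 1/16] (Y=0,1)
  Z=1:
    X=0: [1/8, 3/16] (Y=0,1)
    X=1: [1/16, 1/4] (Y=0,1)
0.0266 nats

Conditional mutual information: I(X;Y|Z) = H(X|Z) + H(Y|Z) - H(X,Y|Z)

H(Z) = 0.6616
H(X,Z) = 1.3335 → H(X|Z) = 0.6719
H(Y,Z) = 1.2820 → H(Y|Z) = 0.6205
H(X,Y,Z) = 1.9274 → H(X,Y|Z) = 1.2658

I(X;Y|Z) = 0.6719 + 0.6205 - 1.2658 = 0.0266 nats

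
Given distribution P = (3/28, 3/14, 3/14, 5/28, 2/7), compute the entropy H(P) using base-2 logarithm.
2.2579 bits

Shannon entropy is H(X) = -Σ p(x) log p(x).

For P = (3/28, 3/14, 3/14, 5/28, 2/7):
H = -3/28 × log_2(3/28) -3/14 × log_2(3/14) -3/14 × log_2(3/14) -5/28 × log_2(5/28) -2/7 × log_2(2/7)
H = 2.2579 bits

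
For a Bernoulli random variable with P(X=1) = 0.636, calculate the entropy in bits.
0.9460 bits

The binary entropy function is:
H(p) = -p log(p) - (1-p) log(1-p)

H(0.636) = -0.636 × log_2(0.636) - 0.364 × log_2(0.364)
H(0.636) = 0.9460 bits

Note: Binary entropy is maximized at p=0.5 (H=1 bit) and minimized at p=0 or p=1 (H=0).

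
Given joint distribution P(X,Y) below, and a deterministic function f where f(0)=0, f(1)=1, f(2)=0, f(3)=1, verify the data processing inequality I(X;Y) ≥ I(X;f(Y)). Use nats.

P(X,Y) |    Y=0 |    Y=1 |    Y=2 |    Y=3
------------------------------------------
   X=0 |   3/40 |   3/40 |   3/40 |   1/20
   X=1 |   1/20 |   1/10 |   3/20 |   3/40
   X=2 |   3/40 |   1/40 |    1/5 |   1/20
I(X;Y) = 0.0531, I(X;f(Y)) = 0.0311, inequality holds: 0.0531 ≥ 0.0311

Data Processing Inequality: For any Markov chain X → Y → Z, we have I(X;Y) ≥ I(X;Z).

Here Z = f(Y) is a deterministic function of Y, forming X → Y → Z.

Original I(X;Y) = 0.0531 nats

After applying f:
P(X,Z) where Z=f(Y):
- P(X,Z=0) = P(X,Y=0) + P(X,Y=2)
- P(X,Z=1) = P(X,Y=1) + P(X,Y=3)

I(X;Z) = I(X;f(Y)) = 0.0311 nats

Verification: 0.0531 ≥ 0.0311 ✓

Information cannot be created by processing; the function f can only lose information about X.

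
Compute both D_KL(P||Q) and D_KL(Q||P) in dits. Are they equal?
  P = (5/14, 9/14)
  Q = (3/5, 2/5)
D_KL(P||Q) = 0.0520, D_KL(Q||P) = 0.0528

KL divergence is not symmetric: D_KL(P||Q) ≠ D_KL(Q||P) in general.

D_KL(P||Q) = 0.0520 dits
D_KL(Q||P) = 0.0528 dits

No, they are not equal!

This asymmetry is why KL divergence is not a true distance metric.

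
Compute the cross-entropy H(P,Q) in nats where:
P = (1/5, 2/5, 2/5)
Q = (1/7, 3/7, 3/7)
1.0670 nats

Cross-entropy: H(P,Q) = -Σ p(x) log q(x)

Alternatively: H(P,Q) = H(P) + D_KL(P||Q)
H(P) = 1.0549 nats
D_KL(P||Q) = 0.0121 nats

H(P,Q) = 1.0549 + 0.0121 = 1.0670 nats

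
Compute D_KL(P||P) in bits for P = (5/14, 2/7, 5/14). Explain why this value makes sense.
0.0000 bits

KL divergence satisfies the Gibbs inequality: D_KL(P||Q) ≥ 0 for all distributions P, Q.

D_KL(P||Q) = Σ p(x) log(p(x)/q(x))
Each term is p(x) × log_2(p(x)/p(x)) = p(x) × log_2(1) = 0, so the sum is 0.
D_KL(P||Q) = 0.0000 bits

When P = Q, the KL divergence is exactly 0, as there is no 'divergence' between identical distributions.

This non-negativity is a fundamental property: relative entropy cannot be negative because it measures how different Q is from P.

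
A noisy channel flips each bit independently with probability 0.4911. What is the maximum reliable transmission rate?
0.0002 bits

For a binary symmetric channel (BSC) with error probability p:
Capacity C = 1 - H(p) bits per symbol

where H(p) = -p log₂(p) - (1-p) log₂(1-p) is the binary entropy function.

H(0.4911) = 0.9998 bits
C = 1 - 0.9998 = 0.0002 bits per symbol

This means we can reliably transmit up to 0.0002 bits of information per channel use.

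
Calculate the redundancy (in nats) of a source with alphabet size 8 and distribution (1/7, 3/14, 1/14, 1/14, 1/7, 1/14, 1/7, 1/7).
0.0719 nats

Redundancy measures how far a source is from maximum entropy:
R = H_max - H(X)

Maximum entropy for 8 symbols: H_max = log_e(8) = 2.0794 nats
Actual entropy: H(X) = 2.0076 nats
Redundancy: R = 2.0794 - 2.0076 = 0.0719 nats

This redundancy represents potential for compression: the source could be compressed by 0.0719 nats per symbol.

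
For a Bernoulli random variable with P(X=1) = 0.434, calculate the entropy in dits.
0.2972 dits

The binary entropy function is:
H(p) = -p log(p) - (1-p) log(1-p)

H(0.434) = -0.434 × log_10(0.434) - 0.566 × log_10(0.566)
H(0.434) = 0.2972 dits

Note: Binary entropy is maximized at p=0.5 (H=1 bit) and minimized at p=0 or p=1 (H=0).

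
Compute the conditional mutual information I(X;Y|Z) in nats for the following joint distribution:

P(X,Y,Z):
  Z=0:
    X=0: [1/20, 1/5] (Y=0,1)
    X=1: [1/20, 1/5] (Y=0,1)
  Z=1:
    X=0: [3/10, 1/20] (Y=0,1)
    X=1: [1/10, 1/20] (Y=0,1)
0.0112 nats

Conditional mutual information: I(X;Y|Z) = H(X|Z) + H(Y|Z) - H(X,Y|Z)

H(Z) = 0.6931
H(X,Z) = 1.3452 → H(X|Z) = 0.6520
H(Y,Z) = 1.1935 → H(Y|Z) = 0.5004
H(X,Y,Z) = 1.8344 → H(X,Y|Z) = 1.1412

I(X;Y|Z) = 0.6520 + 0.5004 - 1.1412 = 0.0112 nats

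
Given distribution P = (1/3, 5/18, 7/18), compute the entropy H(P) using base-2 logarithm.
1.5715 bits

Shannon entropy is H(X) = -Σ p(x) log p(x).

For P = (1/3, 5/18, 7/18):
H = -1/3 × log_2(1/3) -5/18 × log_2(5/18) -7/18 × log_2(7/18)
H = 1.5715 bits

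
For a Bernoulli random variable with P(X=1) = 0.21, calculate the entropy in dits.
0.2232 dits

The binary entropy function is:
H(p) = -p log(p) - (1-p) log(1-p)

H(0.21) = -0.21 × log_10(0.21) - 0.79 × log_10(0.79)
H(0.21) = 0.2232 dits

Note: Binary entropy is maximized at p=0.5 (H=1 bit) and minimized at p=0 or p=1 (H=0).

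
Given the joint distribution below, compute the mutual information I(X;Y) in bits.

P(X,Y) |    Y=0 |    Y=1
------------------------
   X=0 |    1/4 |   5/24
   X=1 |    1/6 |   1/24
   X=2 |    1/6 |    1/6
0.0405 bits

Mutual information: I(X;Y) = H(X) + H(Y) - H(X,Y)

Marginals:
P(X) = (11/24, 5/24, 1/3), H(X) = 1.5157 bits
P(Y) = (7/12, 5/12), H(Y) = 0.9799 bits

Joint entropy: H(X,Y) = 2.4550 bits

I(X;Y) = 1.5157 + 0.9799 - 2.4550 = 0.0405 bits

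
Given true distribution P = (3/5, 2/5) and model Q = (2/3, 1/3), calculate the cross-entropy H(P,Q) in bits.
0.9850 bits

Cross-entropy: H(P,Q) = -Σ p(x) log q(x)

Alternatively: H(P,Q) = H(P) + D_KL(P||Q)
H(P) = 0.9710 bits
D_KL(P||Q) = 0.0140 bits

H(P,Q) = 0.9710 + 0.0140 = 0.9850 bits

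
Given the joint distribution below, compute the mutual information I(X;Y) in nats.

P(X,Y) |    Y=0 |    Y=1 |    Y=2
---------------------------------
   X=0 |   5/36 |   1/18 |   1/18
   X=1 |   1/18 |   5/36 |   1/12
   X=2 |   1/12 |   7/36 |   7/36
0.0649 nats

Mutual information: I(X;Y) = H(X) + H(Y) - H(X,Y)

Marginals:
P(X) = (1/4, 5/18, 17/36), H(X) = 1.0567 nats
P(Y) = (5/18, 7/18, 1/3), H(Y) = 1.0893 nats

Joint entropy: H(X,Y) = 2.0811 nats

I(X;Y) = 1.0567 + 1.0893 - 2.0811 = 0.0649 nats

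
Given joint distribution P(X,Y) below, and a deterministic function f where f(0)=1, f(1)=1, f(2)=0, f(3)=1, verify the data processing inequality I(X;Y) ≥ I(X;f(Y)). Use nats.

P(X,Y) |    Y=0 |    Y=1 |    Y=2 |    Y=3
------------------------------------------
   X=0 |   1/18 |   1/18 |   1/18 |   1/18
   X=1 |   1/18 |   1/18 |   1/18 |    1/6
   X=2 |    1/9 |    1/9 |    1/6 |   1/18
I(X;Y) = 0.0708, I(X;f(Y)) = 0.0217, inequality holds: 0.0708 ≥ 0.0217

Data Processing Inequality: For any Markov chain X → Y → Z, we have I(X;Y) ≥ I(X;Z).

Here Z = f(Y) is a deterministic function of Y, forming X → Y → Z.

Original I(X;Y) = 0.0708 nats

After applying f:
P(X,Z) where Z=f(Y):
- P(X,Z=0) = P(X,Y=2)
- P(X,Z=1) = P(X,Y=0) + P(X,Y=1) + P(X,Y=3)

I(X;Z) = I(X;f(Y)) = 0.0217 nats

Verification: 0.0708 ≥ 0.0217 ✓

Information cannot be created by processing; the function f can only lose information about X.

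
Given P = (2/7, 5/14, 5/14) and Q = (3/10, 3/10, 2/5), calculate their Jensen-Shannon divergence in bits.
0.0028 bits

Jensen-Shannon divergence is:
JSD(P||Q) = 0.5 × D_KL(P||M) + 0.5 × D_KL(Q||M)
where M = 0.5 × (P + Q) is the mixture distribution.

M = 0.5 × (2/7, 5/14, 5/14) + 0.5 × (3/10, 3/10, 2/5) = (0.292857, 0.328571, 0.378571)

D_KL(P||M) = 0.0028 bits
D_KL(Q||M) = 0.0028 bits

JSD(P||Q) = 0.5 × 0.0028 + 0.5 × 0.0028 = 0.0028 bits

Unlike KL divergence, JSD is symmetric and bounded: 0 ≤ JSD ≤ log(2).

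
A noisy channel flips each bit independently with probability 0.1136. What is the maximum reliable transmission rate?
0.4893 bits

For a binary symmetric channel (BSC) with error probability p:
Capacity C = 1 - H(p) bits per symbol

where H(p) = -p log₂(p) - (1-p) log₂(1-p) is the binary entropy function.

H(0.1136) = 0.5107 bits
C = 1 - 0.5107 = 0.4893 bits per symbol

This means we can reliably transmit up to 0.4893 bits of information per channel use.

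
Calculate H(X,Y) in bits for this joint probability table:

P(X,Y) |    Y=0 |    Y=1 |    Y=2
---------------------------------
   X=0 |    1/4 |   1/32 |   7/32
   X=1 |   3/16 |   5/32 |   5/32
2.4256 bits

Joint entropy is H(X,Y) = -Σ_{x,y} p(x,y) log p(x,y).

Summing over all non-zero entries:
H(X,Y) = -[1/4·log_2(1/4) + 1/32·log_2(1/32) + 7/32·log_2(7/32) + 3/16·log_2(3/16) + 5/32·log_2(5/32) + 5/32·log_2(5/32)]
H(X,Y) = 2.4256 bits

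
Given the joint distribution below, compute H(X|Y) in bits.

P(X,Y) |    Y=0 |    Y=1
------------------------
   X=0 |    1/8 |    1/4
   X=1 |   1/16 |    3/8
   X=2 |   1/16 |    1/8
1.4694 bits

Using the chain rule: H(X|Y) = H(X,Y) - H(Y)

First, compute H(X,Y) = 2.2806 bits

Marginal P(Y) = (1/4, 3/4)
H(Y) = 0.8113 bits

H(X|Y) = H(X,Y) - H(Y) = 2.2806 - 0.8113 = 1.4694 bits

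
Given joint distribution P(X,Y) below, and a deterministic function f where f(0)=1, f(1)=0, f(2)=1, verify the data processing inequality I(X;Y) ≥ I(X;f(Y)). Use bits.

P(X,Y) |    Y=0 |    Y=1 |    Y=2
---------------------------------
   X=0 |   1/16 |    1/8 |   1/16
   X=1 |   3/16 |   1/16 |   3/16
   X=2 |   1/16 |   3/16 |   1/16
I(X;Y) = 0.1422, I(X;f(Y)) = 0.1422, inequality holds: 0.1422 ≥ 0.1422

Data Processing Inequality: For any Markov chain X → Y → Z, we have I(X;Y) ≥ I(X;Z).

Here Z = f(Y) is a deterministic function of Y, forming X → Y → Z.

Original I(X;Y) = 0.1422 bits

After applying f:
P(X,Z) where Z=f(Y):
- P(X,Z=0) = P(X,Y=1)
- P(X,Z=1) = P(X,Y=0) + P(X,Y=2)

I(X;Z) = I(X;f(Y)) = 0.1422 bits

Verification: 0.1422 ≥ 0.1422 ✓

Information cannot be created by processing; the function f can only lose information about X.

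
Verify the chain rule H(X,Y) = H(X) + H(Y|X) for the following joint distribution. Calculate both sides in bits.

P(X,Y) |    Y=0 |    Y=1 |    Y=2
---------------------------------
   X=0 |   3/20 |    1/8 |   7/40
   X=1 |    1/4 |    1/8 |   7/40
H(X,Y) = 2.5406, H(X) = 0.9928, H(Y|X) = 1.5479 (all in bits)

Chain rule: H(X,Y) = H(X) + H(Y|X)

Left side — joint entropy directly:
H(X,Y) = -Σ p(x,y) log p(x,y) = 2.5406 bits

Right side — compute H(Y|X) from the conditional distributions:
P(X) = (9/20, 11/20), so H(X) = 0.9928 bits
H(Y|X) = Σ_x P(X=x) · H(Y|X=x):
  P(Y|X=0) = (1/3, 5/18, 7/18), H(Y|X=0) = 1.5715, weight P(X=0) = 9/20
  P(Y|X=1) = (5/11, 5/22, 7/22), H(Y|X=1) = 1.5285, weight P(X=1) = 11/20
H(Y|X) = 1.5479 bits

H(X) + H(Y|X) = 0.9928 + 1.5479 = 2.5406 bits

Both sides equal 2.5406 bits. ✓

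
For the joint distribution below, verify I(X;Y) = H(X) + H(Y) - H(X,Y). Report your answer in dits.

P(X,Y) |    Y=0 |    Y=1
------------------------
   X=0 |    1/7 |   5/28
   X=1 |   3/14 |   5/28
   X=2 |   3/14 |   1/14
I(X;Y) = 0.0134 dits

Mutual information has multiple equivalent forms:
- I(X;Y) = H(X) - H(X|Y)
- I(X;Y) = H(Y) - H(Y|X)
- I(X;Y) = H(X) + H(Y) - H(X,Y)

Computing all quantities:
H(X) = 0.4733, H(Y) = 0.2966, H(X,Y) = 0.7565
H(X|Y) = 0.4599, H(Y|X) = 0.2832

Verification:
H(X) - H(X|Y) = 0.4733 - 0.4599 = 0.0134
H(Y) - H(Y|X) = 0.2966 - 0.2832 = 0.0134
H(X) + H(Y) - H(X,Y) = 0.4733 + 0.2966 - 0.7565 = 0.0134

All forms give I(X;Y) = 0.0134 dits. ✓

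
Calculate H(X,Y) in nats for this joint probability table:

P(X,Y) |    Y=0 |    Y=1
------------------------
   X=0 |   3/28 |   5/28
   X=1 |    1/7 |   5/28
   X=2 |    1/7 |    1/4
1.7571 nats

Joint entropy is H(X,Y) = -Σ_{x,y} p(x,y) log p(x,y).

Summing over all non-zero entries:
H(X,Y) = -[3/28·log_e(3/28) + 5/28·log_e(5/28) + 1/7·log_e(1/7) + 5/28·log_e(5/28) + 1/7·log_e(1/7) + 1/4·log_e(1/4)]
H(X,Y) = 1.7571 nats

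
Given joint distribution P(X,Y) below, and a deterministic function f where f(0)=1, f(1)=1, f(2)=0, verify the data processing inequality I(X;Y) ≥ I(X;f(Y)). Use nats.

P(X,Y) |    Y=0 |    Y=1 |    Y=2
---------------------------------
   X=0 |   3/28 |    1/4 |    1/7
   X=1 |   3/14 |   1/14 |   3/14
I(X;Y) = 0.0779, I(X;f(Y)) = 0.0112, inequality holds: 0.0779 ≥ 0.0112

Data Processing Inequality: For any Markov chain X → Y → Z, we have I(X;Y) ≥ I(X;Z).

Here Z = f(Y) is a deterministic function of Y, forming X → Y → Z.

Original I(X;Y) = 0.0779 nats

After applying f:
P(X,Z) where Z=f(Y):
- P(X,Z=0) = P(X,Y=2)
- P(X,Z=1) = P(X,Y=0) + P(X,Y=1)

I(X;Z) = I(X;f(Y)) = 0.0112 nats

Verification: 0.0779 ≥ 0.0112 ✓

Information cannot be created by processing; the function f can only lose information about X.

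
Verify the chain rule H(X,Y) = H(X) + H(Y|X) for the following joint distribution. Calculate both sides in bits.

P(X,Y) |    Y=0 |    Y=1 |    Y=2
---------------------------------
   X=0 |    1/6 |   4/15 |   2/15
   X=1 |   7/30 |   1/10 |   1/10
H(X,Y) = 2.4812, H(X) = 0.9871, H(Y|X) = 1.4941 (all in bits)

Chain rule: H(X,Y) = H(X) + H(Y|X)

Left side — joint entropy directly:
H(X,Y) = -Σ p(x,y) log p(x,y) = 2.4812 bits

Right side — compute H(Y|X) from the conditional distributions:
P(X) = (17/30, 13/30), so H(X) = 0.9871 bits
H(Y|X) = Σ_x P(X=x) · H(Y|X=x):
  P(Y|X=0) = (5/17, 8/17, 4/17), H(Y|X=0) = 1.5222, weight P(X=0) = 17/30
  P(Y|X=1) = (7/13, 3/13, 3/13), H(Y|X=1) = 1.4573, weight P(X=1) = 13/30
H(Y|X) = 1.4941 bits

H(X) + H(Y|X) = 0.9871 + 1.4941 = 2.4812 bits

Both sides equal 2.4812 bits. ✓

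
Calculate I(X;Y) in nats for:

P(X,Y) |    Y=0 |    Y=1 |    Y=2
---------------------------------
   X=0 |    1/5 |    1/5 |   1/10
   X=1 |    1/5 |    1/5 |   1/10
0.0000 nats

Mutual information: I(X;Y) = H(X) + H(Y) - H(X,Y)

Marginals:
P(X) = (1/2, 1/2), H(X) = 0.6931 nats
P(Y) = (2/5, 2/5, 1/5), H(Y) = 1.0549 nats

Joint entropy: H(X,Y) = 1.7481 nats

I(X;Y) = 0.6931 + 1.0549 - 1.7481 = 0.0000 nats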